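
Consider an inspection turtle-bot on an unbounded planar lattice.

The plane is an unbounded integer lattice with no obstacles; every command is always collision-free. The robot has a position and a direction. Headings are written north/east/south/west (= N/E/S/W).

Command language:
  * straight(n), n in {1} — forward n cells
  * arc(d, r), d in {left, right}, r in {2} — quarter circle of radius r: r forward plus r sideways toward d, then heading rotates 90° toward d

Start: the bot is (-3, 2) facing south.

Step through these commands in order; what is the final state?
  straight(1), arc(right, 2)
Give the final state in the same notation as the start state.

start: (-3, 2) facing south
1. straight(1) → (-3, 1) facing south
2. arc(right, 2) → (-5, -1) facing west

(-5, -1) facing west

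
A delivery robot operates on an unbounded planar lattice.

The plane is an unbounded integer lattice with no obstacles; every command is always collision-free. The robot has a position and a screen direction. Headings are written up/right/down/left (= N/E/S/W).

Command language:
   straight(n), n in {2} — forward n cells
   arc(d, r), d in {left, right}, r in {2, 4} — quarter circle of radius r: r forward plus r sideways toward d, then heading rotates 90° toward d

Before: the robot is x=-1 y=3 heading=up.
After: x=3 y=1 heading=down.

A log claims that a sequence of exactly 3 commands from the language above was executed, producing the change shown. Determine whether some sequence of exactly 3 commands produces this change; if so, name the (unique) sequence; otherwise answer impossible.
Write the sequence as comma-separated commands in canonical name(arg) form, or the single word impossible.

key: position moved to (3,1) AND the heading swung to S — translation plus rotation needed
initial: x=-1 y=3 heading=up
1. arc(right, 2) → x=1 y=5 heading=right
2. arc(right, 2) → x=3 y=3 heading=down
3. straight(2) → x=3 y=1 heading=down
all 125 alternatives checked — unique.

arc(right, 2), arc(right, 2), straight(2)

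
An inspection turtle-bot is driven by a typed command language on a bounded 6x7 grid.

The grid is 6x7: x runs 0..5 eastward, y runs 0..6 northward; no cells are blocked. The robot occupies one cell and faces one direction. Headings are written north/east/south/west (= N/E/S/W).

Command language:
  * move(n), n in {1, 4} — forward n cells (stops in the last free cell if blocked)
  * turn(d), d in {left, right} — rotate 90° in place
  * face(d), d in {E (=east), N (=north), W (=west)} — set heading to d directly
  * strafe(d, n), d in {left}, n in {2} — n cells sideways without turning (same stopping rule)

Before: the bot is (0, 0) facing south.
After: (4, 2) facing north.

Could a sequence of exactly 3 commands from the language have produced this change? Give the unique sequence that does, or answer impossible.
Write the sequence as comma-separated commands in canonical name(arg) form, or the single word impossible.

impossible

no 3-step route produces this change.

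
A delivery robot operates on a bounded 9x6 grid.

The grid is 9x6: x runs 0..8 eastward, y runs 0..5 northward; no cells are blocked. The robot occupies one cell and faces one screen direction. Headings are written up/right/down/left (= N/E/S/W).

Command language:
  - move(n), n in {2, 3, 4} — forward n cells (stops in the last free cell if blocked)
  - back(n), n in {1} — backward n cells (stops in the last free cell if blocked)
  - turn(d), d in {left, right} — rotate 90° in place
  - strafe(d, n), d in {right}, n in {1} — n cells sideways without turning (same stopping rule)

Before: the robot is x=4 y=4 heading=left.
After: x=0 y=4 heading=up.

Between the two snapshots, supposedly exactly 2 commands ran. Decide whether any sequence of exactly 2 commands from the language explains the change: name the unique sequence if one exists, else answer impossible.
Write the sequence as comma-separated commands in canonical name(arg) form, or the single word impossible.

key: cell and facing (now N) both changed — the 2 commands mix motion and turning
start: x=4 y=4 heading=left
1. move(4) → x=0 y=4 heading=left
2. turn(right) → x=0 y=4 heading=up
no other 2-command option fits: unique.

move(4), turn(right)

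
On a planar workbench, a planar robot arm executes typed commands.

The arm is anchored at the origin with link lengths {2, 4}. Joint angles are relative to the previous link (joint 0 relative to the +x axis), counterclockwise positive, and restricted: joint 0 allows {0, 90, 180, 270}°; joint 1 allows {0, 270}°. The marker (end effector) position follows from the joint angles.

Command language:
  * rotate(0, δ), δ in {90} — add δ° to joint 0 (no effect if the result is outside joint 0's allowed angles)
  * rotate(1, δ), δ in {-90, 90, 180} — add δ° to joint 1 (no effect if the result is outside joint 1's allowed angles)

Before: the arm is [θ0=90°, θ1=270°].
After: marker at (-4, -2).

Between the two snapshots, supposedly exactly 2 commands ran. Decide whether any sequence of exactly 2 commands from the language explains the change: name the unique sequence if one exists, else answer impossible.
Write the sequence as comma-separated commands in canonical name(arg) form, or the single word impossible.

t0: [θ0=90°, θ1=270°]
1. rotate(0, 90) → [θ0=180°, θ1=270°]
2. rotate(0, 90) → [θ0=270°, θ1=270°]
uniquely the one of 16 2-step routes that fits.

rotate(0, 90), rotate(0, 90)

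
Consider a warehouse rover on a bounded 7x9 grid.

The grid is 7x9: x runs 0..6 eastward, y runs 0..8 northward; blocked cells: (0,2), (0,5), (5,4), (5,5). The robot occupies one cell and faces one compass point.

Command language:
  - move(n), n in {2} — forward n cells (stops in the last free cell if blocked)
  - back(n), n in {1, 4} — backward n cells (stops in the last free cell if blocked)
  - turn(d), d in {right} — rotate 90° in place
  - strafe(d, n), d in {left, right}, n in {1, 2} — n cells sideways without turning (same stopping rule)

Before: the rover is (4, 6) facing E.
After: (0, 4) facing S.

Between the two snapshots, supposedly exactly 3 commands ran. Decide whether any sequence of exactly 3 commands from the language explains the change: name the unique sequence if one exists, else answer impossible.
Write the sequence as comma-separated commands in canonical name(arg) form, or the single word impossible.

strafe(right, 2), back(4), turn(right)

key: running turn(right) before strafe(right, 2) would end elsewhere — order is forced
t0: (4, 6) facing E
1. strafe(right, 2) → (4, 4) facing E
2. back(4) → (0, 4) facing E
3. turn(right) → (0, 4) facing S
no rival 3-sequence matches.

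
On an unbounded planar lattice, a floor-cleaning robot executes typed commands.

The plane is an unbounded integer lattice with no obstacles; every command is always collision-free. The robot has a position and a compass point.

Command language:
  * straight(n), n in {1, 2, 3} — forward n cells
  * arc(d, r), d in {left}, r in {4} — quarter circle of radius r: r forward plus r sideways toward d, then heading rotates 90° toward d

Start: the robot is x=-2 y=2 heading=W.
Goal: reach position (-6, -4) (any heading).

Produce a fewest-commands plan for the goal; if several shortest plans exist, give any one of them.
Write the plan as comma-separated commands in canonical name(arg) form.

arc(left, 4), straight(2)

t0: x=-2 y=2 heading=W
step 1 (arc(left, 4)): x=-6 y=-2 heading=S
step 2 (straight(2)): x=-6 y=-4 heading=S
no 1-step plan works, so 2 is optimal.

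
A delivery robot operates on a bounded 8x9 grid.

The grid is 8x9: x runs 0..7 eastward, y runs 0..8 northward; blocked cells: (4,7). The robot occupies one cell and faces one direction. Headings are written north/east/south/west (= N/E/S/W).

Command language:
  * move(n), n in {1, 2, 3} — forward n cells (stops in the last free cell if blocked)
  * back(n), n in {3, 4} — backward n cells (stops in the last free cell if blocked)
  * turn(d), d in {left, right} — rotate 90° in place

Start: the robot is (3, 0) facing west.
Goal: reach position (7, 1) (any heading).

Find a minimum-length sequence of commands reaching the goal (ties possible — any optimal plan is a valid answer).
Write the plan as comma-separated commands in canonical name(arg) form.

back(4), turn(right), move(1)

start: (3, 0) facing west
step 1 (back(4)): (7, 0) facing west
step 2 (turn(right)): (7, 0) facing north
step 3 (move(1)): (7, 1) facing north
shorter routes all fall short; 3 is best.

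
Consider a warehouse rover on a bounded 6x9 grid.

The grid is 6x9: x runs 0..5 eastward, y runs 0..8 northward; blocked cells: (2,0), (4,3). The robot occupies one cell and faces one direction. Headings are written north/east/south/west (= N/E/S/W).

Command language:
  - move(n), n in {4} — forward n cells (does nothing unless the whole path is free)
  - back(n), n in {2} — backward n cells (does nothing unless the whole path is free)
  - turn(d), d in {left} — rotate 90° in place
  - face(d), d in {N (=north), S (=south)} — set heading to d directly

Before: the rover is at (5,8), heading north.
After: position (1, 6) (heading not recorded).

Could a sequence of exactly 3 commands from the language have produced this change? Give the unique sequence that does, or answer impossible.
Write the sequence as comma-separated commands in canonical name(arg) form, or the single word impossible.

key: order matters: swapping back(2) and move(4) lands elsewhere
t0: at (5,8), heading north
t=1 back(2) ⇒ at (5,6), heading north
t=2 turn(left) ⇒ at (5,6), heading west
t=3 move(4) ⇒ at (1,6), heading west
no rival 3-sequence matches.

back(2), turn(left), move(4)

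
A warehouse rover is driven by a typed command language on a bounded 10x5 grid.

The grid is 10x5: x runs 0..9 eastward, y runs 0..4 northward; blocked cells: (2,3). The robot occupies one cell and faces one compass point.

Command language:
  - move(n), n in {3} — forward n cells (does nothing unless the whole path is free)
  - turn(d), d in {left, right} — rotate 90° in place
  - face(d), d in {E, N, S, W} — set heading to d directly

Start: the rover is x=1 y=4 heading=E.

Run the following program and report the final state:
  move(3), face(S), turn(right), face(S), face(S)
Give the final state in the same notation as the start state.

x=4 y=4 heading=S

initial: x=1 y=4 heading=E
[1] after move(3): x=4 y=4 heading=E
[2] after face(S): x=4 y=4 heading=S
[3] after turn(right): x=4 y=4 heading=W
[4] after face(S): x=4 y=4 heading=S
[5] after face(S): x=4 y=4 heading=S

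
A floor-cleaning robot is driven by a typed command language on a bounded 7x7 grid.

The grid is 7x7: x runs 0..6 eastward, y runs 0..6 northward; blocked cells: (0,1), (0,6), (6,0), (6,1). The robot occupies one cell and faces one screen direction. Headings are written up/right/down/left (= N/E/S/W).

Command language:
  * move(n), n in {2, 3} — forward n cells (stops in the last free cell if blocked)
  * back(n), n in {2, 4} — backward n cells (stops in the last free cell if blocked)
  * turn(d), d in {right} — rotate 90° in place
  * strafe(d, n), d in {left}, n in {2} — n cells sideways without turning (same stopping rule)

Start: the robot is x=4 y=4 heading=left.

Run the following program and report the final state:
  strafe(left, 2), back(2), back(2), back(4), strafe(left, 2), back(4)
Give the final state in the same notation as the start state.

x=6 y=2 heading=left

initial: x=4 y=4 heading=left
step 1 (strafe(left, 2)): x=4 y=2 heading=left
step 2 (back(2)): x=6 y=2 heading=left
step 3 (back(2)): x=6 y=2 heading=left
step 4 (back(4)): x=6 y=2 heading=left
step 5 (strafe(left, 2)): x=6 y=2 heading=left
step 6 (back(4)): x=6 y=2 heading=left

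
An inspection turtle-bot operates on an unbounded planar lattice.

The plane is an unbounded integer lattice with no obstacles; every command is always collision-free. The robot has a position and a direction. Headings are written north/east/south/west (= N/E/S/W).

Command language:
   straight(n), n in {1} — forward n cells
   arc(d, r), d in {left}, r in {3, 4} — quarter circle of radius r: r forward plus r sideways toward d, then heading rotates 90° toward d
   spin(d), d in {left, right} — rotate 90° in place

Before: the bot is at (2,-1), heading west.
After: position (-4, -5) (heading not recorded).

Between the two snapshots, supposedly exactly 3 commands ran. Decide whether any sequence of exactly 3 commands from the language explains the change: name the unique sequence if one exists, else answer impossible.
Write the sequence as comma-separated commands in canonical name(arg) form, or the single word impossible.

straight(1), straight(1), arc(left, 4)

key: running arc(left, 4) before straight(1) would end elsewhere — order is forced
start: at (2,-1), heading west
1. straight(1) → at (1,-1), heading west
2. straight(1) → at (0,-1), heading west
3. arc(left, 4) → at (-4,-5), heading south
all 125 alternatives checked — unique.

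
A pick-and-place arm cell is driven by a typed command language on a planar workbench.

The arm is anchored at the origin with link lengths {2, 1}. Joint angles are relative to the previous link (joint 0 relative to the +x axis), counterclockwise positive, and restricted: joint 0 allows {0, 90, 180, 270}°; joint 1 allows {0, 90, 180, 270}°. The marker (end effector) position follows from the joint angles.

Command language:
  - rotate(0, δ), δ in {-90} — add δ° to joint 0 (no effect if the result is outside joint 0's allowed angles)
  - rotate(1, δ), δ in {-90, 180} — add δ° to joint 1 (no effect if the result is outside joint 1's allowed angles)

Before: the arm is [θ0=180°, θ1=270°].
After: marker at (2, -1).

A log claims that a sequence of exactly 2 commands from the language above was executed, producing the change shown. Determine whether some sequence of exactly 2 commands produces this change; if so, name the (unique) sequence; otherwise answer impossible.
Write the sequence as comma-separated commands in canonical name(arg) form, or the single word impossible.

begin: [θ0=180°, θ1=270°]
t=1 rotate(0, -90) ⇒ [θ0=90°, θ1=270°]
t=2 rotate(0, -90) ⇒ [θ0=0°, θ1=270°]
uniquely the one of 9 2-step routes that fits.

rotate(0, -90), rotate(0, -90)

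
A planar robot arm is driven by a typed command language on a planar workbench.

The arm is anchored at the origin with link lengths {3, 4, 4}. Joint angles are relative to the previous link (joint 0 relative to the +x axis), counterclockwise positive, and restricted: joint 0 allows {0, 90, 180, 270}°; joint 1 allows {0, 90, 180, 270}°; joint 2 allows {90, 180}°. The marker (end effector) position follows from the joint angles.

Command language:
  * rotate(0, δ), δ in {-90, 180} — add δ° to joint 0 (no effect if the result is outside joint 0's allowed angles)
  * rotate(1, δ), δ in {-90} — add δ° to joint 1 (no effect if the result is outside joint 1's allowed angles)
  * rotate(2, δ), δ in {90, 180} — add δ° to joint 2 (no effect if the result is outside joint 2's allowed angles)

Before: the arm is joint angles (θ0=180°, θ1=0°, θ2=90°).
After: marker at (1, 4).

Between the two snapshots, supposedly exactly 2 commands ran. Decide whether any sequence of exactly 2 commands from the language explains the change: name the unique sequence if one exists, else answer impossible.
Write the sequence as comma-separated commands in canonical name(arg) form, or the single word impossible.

t0: joint angles (θ0=180°, θ1=0°, θ2=90°)
step 1 (rotate(1, -90)): joint angles (θ0=180°, θ1=270°, θ2=90°)
step 2 (rotate(1, -90)): joint angles (θ0=180°, θ1=180°, θ2=90°)
all 25 alternatives checked — unique.

rotate(1, -90), rotate(1, -90)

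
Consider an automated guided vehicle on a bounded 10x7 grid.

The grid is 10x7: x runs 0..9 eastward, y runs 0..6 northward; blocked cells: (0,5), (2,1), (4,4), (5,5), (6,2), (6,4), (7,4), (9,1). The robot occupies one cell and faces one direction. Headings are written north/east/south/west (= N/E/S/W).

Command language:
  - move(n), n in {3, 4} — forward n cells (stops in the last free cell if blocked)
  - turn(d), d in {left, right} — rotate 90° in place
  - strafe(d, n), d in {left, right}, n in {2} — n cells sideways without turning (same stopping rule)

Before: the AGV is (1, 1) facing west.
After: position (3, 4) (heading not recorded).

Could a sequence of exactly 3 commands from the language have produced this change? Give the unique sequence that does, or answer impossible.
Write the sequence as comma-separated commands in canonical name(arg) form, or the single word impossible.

key: running strafe(right, 2) before turn(right) would end elsewhere — order is forced
t0: (1, 1) facing west
[1] after turn(right): (1, 1) facing north
[2] after move(3): (1, 4) facing north
[3] after strafe(right, 2): (3, 4) facing north
no other 3-command option fits: unique.

turn(right), move(3), strafe(right, 2)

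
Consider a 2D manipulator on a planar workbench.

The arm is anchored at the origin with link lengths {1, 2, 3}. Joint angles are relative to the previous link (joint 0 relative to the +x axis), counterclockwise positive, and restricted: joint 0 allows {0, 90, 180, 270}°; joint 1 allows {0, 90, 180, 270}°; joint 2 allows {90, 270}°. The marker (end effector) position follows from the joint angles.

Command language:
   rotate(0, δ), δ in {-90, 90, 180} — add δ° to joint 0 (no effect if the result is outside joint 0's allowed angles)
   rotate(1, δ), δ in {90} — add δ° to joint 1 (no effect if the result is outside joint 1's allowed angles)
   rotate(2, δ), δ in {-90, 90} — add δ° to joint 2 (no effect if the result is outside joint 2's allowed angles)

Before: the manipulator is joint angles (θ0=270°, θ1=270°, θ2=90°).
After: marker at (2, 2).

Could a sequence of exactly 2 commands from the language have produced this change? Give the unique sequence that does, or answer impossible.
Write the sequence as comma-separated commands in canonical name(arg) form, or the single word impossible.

from: joint angles (θ0=270°, θ1=270°, θ2=90°)
t=1 rotate(1, 90) ⇒ joint angles (θ0=270°, θ1=0°, θ2=90°)
t=2 rotate(1, 90) ⇒ joint angles (θ0=270°, θ1=90°, θ2=90°)
all 36 alternatives checked — unique.

rotate(1, 90), rotate(1, 90)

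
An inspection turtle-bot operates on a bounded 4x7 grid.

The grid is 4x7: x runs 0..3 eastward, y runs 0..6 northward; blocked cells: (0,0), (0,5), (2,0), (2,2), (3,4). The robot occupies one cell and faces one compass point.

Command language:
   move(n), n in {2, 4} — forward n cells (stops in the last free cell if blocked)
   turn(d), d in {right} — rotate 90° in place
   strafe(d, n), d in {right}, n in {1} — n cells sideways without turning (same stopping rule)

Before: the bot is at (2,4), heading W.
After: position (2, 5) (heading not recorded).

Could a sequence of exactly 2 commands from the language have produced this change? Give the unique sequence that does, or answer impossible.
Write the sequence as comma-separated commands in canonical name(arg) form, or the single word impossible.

key: running turn(right) before strafe(right, 1) would end elsewhere — order is forced
from: at (2,4), heading W
t=1 strafe(right, 1) ⇒ at (2,5), heading W
t=2 turn(right) ⇒ at (2,5), heading N
uniquely the one of 16 2-step routes that fits.

strafe(right, 1), turn(right)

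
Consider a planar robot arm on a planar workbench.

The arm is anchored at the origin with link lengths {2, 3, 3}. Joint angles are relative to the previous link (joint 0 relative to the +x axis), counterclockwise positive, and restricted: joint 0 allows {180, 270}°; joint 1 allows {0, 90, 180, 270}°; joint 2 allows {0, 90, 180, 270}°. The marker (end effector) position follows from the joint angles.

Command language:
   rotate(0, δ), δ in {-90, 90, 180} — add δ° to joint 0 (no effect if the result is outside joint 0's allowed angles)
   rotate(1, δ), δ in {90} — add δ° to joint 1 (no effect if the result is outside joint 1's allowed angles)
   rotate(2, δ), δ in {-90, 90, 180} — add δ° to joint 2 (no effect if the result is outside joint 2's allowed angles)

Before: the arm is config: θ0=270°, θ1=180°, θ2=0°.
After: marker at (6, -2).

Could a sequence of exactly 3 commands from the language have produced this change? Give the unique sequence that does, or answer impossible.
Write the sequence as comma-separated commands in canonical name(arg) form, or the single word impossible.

rotate(1, 90), rotate(1, 90), rotate(1, 90)

from: config: θ0=270°, θ1=180°, θ2=0°
1. rotate(1, 90) → config: θ0=270°, θ1=270°, θ2=0°
2. rotate(1, 90) → config: θ0=270°, θ1=0°, θ2=0°
3. rotate(1, 90) → config: θ0=270°, θ1=90°, θ2=0°
no rival 3-sequence matches.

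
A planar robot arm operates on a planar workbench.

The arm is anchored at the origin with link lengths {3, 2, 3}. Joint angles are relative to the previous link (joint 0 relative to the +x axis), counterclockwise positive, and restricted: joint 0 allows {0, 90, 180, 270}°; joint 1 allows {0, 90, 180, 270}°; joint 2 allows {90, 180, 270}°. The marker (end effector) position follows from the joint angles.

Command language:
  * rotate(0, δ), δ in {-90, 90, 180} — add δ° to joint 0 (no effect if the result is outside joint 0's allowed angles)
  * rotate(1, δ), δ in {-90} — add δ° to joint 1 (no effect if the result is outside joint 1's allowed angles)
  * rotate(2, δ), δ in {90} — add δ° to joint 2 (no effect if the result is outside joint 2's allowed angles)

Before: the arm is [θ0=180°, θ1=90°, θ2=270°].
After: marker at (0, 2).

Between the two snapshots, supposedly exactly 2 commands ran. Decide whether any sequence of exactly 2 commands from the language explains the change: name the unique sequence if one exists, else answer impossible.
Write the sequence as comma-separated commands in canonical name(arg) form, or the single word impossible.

rotate(1, -90), rotate(1, -90)

start: [θ0=180°, θ1=90°, θ2=270°]
1. rotate(1, -90) → [θ0=180°, θ1=0°, θ2=270°]
2. rotate(1, -90) → [θ0=180°, θ1=270°, θ2=270°]
uniquely the one of 25 2-step routes that fits.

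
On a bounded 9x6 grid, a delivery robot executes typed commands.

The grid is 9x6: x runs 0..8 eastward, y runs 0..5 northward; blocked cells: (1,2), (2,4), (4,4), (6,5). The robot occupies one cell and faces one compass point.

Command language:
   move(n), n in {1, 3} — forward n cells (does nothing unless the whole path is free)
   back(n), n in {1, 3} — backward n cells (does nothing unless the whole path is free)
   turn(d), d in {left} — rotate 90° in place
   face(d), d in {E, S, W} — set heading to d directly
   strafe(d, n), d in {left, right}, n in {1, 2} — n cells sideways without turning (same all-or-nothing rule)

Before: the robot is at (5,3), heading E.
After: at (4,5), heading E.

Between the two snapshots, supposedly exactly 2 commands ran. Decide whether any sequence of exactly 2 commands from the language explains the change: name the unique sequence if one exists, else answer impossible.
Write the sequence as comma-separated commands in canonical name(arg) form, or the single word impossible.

key: still facing E at the end — nothing in the sequence rotates
start: at (5,3), heading E
t=1 strafe(left, 2) ⇒ at (5,5), heading E
t=2 back(1) ⇒ at (4,5), heading E
all 144 alternatives checked — unique.

strafe(left, 2), back(1)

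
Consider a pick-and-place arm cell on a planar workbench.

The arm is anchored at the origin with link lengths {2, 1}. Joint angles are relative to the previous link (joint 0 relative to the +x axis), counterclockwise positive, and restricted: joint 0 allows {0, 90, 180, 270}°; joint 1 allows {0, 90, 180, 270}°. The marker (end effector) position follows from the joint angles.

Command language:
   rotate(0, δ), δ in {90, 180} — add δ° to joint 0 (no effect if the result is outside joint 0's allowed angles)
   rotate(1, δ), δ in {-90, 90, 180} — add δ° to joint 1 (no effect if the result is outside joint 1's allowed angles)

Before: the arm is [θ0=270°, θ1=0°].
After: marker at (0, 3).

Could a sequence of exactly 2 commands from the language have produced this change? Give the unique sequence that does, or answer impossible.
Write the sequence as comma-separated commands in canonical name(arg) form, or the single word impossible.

initial: [θ0=270°, θ1=0°]
1. rotate(0, 90) → [θ0=0°, θ1=0°]
2. rotate(0, 90) → [θ0=90°, θ1=0°]
no rival 2-sequence matches.

rotate(0, 90), rotate(0, 90)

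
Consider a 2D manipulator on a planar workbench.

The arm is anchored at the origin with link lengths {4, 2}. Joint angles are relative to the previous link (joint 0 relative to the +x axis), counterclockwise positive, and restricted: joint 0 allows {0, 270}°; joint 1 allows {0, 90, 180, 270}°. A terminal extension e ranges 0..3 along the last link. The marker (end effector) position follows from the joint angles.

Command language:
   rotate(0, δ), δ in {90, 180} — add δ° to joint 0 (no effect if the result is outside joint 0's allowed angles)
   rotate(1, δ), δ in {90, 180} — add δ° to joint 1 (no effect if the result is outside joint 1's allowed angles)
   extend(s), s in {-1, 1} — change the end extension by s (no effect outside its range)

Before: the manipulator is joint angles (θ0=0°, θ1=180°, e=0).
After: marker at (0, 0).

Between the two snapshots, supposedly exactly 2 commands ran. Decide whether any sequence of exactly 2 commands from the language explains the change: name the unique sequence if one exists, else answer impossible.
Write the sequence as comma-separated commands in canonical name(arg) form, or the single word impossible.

initial: joint angles (θ0=0°, θ1=180°, e=0)
step 1 (extend(1)): joint angles (θ0=0°, θ1=180°, e=1)
step 2 (extend(1)): joint angles (θ0=0°, θ1=180°, e=2)
no rival 2-sequence matches.

extend(1), extend(1)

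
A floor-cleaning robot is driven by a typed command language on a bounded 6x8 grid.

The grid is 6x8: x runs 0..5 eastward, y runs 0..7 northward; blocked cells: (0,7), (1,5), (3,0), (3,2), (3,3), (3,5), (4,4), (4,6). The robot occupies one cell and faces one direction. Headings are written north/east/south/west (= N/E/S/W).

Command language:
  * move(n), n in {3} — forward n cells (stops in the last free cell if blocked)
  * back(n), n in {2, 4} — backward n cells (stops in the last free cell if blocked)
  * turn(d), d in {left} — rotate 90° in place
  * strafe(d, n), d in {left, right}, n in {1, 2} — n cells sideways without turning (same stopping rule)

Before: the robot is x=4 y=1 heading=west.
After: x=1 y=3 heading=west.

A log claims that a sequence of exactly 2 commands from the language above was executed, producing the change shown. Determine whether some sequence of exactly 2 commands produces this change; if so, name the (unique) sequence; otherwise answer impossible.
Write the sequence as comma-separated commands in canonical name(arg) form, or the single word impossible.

move(3), strafe(right, 2)

key: heading stays W — no command in the sequence turns
t0: x=4 y=1 heading=west
step 1 (move(3)): x=1 y=1 heading=west
step 2 (strafe(right, 2)): x=1 y=3 heading=west
all 64 alternatives checked — unique.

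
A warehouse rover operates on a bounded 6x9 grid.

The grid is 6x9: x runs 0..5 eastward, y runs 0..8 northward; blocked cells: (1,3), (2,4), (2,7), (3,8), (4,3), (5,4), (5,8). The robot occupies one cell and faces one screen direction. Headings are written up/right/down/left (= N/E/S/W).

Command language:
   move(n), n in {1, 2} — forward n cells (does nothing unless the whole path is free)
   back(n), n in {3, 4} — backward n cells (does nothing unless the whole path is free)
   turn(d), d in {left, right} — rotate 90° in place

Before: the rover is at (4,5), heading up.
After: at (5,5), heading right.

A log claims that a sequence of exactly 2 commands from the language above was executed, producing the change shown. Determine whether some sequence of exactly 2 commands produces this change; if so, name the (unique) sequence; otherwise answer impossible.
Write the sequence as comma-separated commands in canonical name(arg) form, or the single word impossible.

key: order matters: swapping turn(right) and move(1) lands elsewhere
from: at (4,5), heading up
1. turn(right) → at (4,5), heading right
2. move(1) → at (5,5), heading right
all 36 alternatives checked — unique.

turn(right), move(1)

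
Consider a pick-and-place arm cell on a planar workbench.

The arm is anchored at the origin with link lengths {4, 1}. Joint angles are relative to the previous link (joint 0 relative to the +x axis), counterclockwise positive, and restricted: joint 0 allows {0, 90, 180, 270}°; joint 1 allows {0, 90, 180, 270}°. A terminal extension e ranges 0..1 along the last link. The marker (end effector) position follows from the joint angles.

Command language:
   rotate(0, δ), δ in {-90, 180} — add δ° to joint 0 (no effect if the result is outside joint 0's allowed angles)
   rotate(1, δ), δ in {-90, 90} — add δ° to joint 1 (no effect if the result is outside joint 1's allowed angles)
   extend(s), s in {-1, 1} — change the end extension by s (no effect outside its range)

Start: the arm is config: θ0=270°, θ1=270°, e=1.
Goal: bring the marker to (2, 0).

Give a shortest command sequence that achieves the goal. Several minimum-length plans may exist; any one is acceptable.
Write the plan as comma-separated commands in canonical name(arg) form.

rotate(0, -90), rotate(1, -90), rotate(0, 180)

begin: config: θ0=270°, θ1=270°, e=1
1. rotate(0, -90) → config: θ0=180°, θ1=270°, e=1
2. rotate(1, -90) → config: θ0=180°, θ1=180°, e=1
3. rotate(0, 180) → config: θ0=0°, θ1=180°, e=1
no 2-step plan works, so 3 is optimal.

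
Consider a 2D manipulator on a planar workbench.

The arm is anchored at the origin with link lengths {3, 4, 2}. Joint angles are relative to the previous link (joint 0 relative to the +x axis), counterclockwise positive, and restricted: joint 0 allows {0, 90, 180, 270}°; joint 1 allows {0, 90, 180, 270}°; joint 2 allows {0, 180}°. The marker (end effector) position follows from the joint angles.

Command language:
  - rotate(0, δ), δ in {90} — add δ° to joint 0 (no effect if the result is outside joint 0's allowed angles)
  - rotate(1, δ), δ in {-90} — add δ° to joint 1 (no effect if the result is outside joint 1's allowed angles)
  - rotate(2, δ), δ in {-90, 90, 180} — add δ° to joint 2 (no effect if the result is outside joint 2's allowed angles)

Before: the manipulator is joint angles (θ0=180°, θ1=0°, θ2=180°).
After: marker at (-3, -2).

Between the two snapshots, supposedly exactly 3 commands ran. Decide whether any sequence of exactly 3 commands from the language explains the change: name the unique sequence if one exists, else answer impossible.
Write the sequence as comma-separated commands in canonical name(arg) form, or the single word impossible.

rotate(1, -90), rotate(1, -90), rotate(1, -90)

from: joint angles (θ0=180°, θ1=0°, θ2=180°)
[1] after rotate(1, -90): joint angles (θ0=180°, θ1=270°, θ2=180°)
[2] after rotate(1, -90): joint angles (θ0=180°, θ1=180°, θ2=180°)
[3] after rotate(1, -90): joint angles (θ0=180°, θ1=90°, θ2=180°)
uniquely the one of 125 3-step routes that fits.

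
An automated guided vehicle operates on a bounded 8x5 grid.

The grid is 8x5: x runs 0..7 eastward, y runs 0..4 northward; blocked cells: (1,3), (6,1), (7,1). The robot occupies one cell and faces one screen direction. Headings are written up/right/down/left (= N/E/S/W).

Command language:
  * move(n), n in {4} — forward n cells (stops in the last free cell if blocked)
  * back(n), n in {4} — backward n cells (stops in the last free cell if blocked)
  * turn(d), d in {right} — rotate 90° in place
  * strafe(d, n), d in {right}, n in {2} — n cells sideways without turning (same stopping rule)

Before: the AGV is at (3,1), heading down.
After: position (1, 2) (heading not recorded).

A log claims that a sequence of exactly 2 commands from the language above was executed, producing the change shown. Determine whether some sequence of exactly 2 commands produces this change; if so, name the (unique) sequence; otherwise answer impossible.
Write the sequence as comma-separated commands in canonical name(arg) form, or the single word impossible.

strafe(right, 2), back(4)

key: order matters: swapping strafe(right, 2) and back(4) lands elsewhere
from: at (3,1), heading down
[1] after strafe(right, 2): at (1,1), heading down
[2] after back(4): at (1,2), heading down
uniquely the one of 16 2-step routes that fits.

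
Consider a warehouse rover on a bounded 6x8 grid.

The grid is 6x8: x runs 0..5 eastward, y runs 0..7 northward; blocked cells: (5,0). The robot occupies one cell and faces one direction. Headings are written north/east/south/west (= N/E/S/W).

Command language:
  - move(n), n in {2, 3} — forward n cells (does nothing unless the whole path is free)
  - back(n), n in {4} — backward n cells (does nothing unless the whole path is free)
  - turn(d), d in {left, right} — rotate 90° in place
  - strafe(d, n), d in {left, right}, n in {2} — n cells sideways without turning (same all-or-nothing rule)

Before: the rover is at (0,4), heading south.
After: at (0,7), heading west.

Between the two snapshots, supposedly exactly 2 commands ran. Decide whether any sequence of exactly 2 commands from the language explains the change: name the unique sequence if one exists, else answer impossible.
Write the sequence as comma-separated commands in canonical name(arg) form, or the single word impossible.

checked all 2-command options: none fits.

impossible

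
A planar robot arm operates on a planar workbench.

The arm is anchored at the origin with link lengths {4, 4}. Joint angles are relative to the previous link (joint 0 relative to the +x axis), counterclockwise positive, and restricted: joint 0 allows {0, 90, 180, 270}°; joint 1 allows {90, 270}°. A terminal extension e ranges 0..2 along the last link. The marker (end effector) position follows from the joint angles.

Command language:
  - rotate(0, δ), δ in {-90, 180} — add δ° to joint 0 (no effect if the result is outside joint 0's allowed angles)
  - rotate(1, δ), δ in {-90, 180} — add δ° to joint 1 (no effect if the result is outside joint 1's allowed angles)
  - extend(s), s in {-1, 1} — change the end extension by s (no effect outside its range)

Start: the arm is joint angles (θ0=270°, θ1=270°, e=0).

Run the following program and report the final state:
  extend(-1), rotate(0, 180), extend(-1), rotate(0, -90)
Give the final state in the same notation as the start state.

joint angles (θ0=0°, θ1=270°, e=0)

begin: joint angles (θ0=270°, θ1=270°, e=0)
[1] after extend(-1): joint angles (θ0=270°, θ1=270°, e=0)
[2] after rotate(0, 180): joint angles (θ0=90°, θ1=270°, e=0)
[3] after extend(-1): joint angles (θ0=90°, θ1=270°, e=0)
[4] after rotate(0, -90): joint angles (θ0=0°, θ1=270°, e=0)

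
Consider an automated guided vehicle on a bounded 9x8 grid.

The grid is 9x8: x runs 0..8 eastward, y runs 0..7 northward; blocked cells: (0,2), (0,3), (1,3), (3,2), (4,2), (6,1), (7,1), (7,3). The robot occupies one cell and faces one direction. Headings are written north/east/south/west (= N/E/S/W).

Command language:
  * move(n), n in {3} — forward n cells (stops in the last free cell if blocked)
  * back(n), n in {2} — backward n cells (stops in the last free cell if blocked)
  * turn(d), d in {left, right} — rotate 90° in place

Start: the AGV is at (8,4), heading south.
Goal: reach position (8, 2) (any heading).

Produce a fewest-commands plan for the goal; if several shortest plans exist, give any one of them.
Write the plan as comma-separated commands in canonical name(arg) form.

begin: at (8,4), heading south
t=1 move(3) ⇒ at (8,1), heading south
t=2 move(3) ⇒ at (8,0), heading south
t=3 back(2) ⇒ at (8,2), heading south
minimal: 3 command(s), checked below 3.

move(3), move(3), back(2)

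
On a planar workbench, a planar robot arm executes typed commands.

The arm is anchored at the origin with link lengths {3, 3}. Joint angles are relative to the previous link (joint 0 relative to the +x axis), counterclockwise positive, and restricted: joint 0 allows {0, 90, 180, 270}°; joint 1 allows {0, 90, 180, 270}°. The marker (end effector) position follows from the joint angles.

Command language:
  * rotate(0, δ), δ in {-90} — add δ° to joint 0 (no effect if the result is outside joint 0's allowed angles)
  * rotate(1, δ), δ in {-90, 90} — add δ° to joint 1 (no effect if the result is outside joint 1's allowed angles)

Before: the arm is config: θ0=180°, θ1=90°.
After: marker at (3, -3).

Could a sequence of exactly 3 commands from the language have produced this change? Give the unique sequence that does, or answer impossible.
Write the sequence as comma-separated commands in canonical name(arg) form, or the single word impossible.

initial: config: θ0=180°, θ1=90°
t=1 rotate(0, -90) ⇒ config: θ0=90°, θ1=90°
t=2 rotate(0, -90) ⇒ config: θ0=0°, θ1=90°
t=3 rotate(0, -90) ⇒ config: θ0=270°, θ1=90°
uniquely the one of 27 3-step routes that fits.

rotate(0, -90), rotate(0, -90), rotate(0, -90)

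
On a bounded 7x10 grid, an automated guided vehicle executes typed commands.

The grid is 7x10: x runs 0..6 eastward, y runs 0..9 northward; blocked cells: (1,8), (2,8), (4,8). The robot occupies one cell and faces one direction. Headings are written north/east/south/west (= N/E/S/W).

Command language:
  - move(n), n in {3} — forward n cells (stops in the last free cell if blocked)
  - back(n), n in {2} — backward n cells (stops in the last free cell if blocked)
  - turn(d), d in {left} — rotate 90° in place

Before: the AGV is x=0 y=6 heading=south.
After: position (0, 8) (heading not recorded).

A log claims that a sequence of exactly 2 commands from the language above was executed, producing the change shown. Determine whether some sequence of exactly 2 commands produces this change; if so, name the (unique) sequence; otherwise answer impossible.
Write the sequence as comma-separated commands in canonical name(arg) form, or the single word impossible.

back(2), turn(left)

key: order matters: swapping back(2) and turn(left) lands elsewhere
initial: x=0 y=6 heading=south
[1] after back(2): x=0 y=8 heading=south
[2] after turn(left): x=0 y=8 heading=east
all 9 alternatives checked — unique.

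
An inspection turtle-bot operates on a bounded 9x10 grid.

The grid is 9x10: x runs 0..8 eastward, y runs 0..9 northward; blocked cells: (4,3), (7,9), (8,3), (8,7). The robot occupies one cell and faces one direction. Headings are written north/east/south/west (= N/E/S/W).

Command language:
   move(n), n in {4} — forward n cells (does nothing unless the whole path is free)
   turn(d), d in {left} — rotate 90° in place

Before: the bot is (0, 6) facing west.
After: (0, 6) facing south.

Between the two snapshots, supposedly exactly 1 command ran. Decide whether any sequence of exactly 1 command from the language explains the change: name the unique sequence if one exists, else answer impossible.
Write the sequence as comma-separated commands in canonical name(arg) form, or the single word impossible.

turn(left)

key: parked at (0,6) the whole time — nothing moves the robot
from: (0, 6) facing west
1. turn(left) → (0, 6) facing south
no rival 1-sequence matches.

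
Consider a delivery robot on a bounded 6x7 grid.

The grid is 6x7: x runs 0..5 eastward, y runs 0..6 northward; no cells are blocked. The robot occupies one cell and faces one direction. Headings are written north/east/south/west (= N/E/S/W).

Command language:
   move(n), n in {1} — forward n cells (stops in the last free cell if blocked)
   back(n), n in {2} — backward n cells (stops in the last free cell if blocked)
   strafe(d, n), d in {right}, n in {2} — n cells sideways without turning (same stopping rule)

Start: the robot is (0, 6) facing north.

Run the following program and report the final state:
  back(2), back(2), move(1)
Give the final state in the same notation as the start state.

from: (0, 6) facing north
1. back(2) → (0, 4) facing north
2. back(2) → (0, 2) facing north
3. move(1) → (0, 3) facing north

(0, 3) facing north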